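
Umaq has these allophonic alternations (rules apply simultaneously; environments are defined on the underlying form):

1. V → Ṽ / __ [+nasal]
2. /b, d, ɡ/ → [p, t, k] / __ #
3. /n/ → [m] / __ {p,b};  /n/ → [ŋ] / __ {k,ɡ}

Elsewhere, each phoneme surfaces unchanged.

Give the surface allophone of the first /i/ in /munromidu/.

[i]

/i/ — between /m/ and /d/; rule 1 does not apply here → [i].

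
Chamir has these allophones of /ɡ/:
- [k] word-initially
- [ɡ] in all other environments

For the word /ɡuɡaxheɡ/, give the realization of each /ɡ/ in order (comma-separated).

[k], [ɡ], [ɡ]

Occurrence 1 (position 1): word-initially → [k].
Occurrence 2 (position 3): no conditioning environment matches → elsewhere allophone [ɡ].
Occurrence 3 (position 8): no conditioning environment matches → elsewhere allophone [ɡ].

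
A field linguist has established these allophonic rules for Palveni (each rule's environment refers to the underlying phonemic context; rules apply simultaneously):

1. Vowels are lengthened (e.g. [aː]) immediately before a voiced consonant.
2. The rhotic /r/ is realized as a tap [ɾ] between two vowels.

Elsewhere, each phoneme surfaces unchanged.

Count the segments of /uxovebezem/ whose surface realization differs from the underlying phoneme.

Segments that undergo a rule: /o/ → [oː] (rule 1); /e/ → [eː] (rule 1); /e/ → [eː] (rule 1); /e/ → [eː] (rule 1).
All other segments surface unchanged.

4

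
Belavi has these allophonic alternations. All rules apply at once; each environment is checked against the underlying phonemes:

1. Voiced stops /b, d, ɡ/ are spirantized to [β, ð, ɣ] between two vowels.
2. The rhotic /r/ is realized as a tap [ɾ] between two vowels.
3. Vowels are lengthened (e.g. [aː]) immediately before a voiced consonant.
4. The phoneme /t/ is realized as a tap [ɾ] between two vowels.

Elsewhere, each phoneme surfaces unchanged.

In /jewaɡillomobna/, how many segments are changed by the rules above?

Segments that undergo a rule: /e/ → [eː] (rule 3); /a/ → [aː] (rule 3); /ɡ/ → [ɣ] (rule 1); /i/ → [iː] (rule 3); /o/ → [oː] (rule 3); /o/ → [oː] (rule 3).
All other segments surface unchanged.

6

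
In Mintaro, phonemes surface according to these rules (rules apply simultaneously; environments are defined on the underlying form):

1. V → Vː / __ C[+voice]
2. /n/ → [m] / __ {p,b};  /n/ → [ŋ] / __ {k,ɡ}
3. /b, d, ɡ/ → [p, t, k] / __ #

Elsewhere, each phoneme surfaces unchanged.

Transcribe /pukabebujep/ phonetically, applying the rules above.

[pukaːbeːbuːjep]

/p/ (word-initial): no rule targets it → [p].
/u/ (between /p/ and /k/) fails the environment for rule 1, so it stays [u].
/k/ — not in any rule's target class → [k].
/a/ (between /k/ and /b/): before a voiced consonant, so rule 1 applies → [aː].
/b/ (between /a/ and /e/) is in the target of rule 3 but the environment (word-finally) is not met → [b].
/e/ meets the environment for rule 1 (before a voiced consonant) → [eː].
/b/ (between /e/ and /u/) is in the target of rule 3 but the environment (word-finally) is not met → [b].
/u/ (between /b/ and /j/) occurs before a voiced consonant → [uː] by rule 1.
/j/ stays [j].
/e/ (between /j/ and /p/) is in the target of rule 1 but the environment (before a voiced consonant) is not met → [e].
/p/ stays [p].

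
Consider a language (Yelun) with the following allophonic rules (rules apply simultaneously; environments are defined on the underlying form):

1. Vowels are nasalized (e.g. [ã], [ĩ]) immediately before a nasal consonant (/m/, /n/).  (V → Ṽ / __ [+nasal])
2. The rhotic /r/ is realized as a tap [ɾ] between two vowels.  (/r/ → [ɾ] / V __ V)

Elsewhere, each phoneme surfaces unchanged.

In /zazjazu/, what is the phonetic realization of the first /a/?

/a/ (between /z/ and /z/) is in the target of rule 1 but the environment (before a nasal consonant) is not met → [a].

[a]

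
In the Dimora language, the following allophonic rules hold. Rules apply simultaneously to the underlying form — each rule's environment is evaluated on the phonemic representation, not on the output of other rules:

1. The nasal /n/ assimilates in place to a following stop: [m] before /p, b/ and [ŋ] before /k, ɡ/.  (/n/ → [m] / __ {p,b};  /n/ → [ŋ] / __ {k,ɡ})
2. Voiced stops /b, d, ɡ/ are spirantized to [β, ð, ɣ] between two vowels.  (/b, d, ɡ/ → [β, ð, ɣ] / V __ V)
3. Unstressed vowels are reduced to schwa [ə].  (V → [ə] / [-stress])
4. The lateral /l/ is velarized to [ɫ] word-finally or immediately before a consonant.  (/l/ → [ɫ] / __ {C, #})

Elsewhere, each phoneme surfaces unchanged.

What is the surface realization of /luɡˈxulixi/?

[ləɡˈxuləxə]

/l/ (word-initial) is in the target of rule 4 but the environment (word-finally or immediately before a consonant) is not met → [l].
/u/ meets the environment for rule 3 (in an unstressed syllable) → [ə].
/ɡ/ (between /u/ and /x/) is in the target of rule 2 but the environment (between two vowels) is not met → [ɡ].
/x/ stays [x].
/u/ — between /x/ and /l/; rule 3 does not apply here → [u].
/l/ (between /u/ and /i/): rule 4 targets it, but not word-finally or immediately before a consonant → unchanged [l].
/i/ (between /l/ and /x/) occurs in an unstressed syllable → [ə] by rule 3.
/x/ (between /i/ and /i/): no rule targets it → [x].
/i/ (word-final) occurs in an unstressed syllable → [ə] by rule 3.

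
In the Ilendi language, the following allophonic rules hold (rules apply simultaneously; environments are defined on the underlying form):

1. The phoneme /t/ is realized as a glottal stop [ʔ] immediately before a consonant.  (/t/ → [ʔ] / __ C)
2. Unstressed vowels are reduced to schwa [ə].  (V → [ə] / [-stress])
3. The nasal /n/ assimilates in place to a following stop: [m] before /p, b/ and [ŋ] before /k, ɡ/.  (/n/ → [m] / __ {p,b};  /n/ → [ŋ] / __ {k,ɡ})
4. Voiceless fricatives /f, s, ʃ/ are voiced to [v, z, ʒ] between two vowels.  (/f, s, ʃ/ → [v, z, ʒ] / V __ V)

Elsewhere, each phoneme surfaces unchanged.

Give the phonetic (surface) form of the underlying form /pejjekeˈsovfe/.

/p/ (word-initial) is unaffected → [p].
Rule 2 applies to /e/ (between /p/ and /j/: in an unstressed syllable) → [ə].
/j/ (between /e/ and /j/) is unaffected → [j].
/j/ — not in any rule's target class → [j].
/e/ (between /j/ and /k/) occurs in an unstressed syllable → [ə] by rule 2.
/k/ (between /e/ and /e/) is unaffected → [k].
/e/ — between /k/ and /s/, in an unstressed syllable — surfaces as [ə] (rule 2).
/s/ (between /e/ and /o/): between two vowels, so rule 4 applies → [z].
/o/ — between /s/ and /v/; rule 2 does not apply here → [o].
/v/ (between /o/ and /f/): no rule targets it → [v].
/f/ (between /v/ and /e/) fails the environment for rule 4, so it stays [f].
/e/ — word-final, in an unstressed syllable — surfaces as [ə] (rule 2).

[pəjjəkəˈzovfə]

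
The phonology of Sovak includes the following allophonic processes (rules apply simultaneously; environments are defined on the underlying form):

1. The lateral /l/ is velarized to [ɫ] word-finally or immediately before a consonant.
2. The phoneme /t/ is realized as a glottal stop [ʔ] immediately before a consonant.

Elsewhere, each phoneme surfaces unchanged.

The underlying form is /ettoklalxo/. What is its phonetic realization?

[eʔtoklaɫxo]

/e/ stays [e].
Rule 2 applies to /t/ (between /e/ and /t/: immediately before a consonant) → [ʔ].
/t/ (between /t/ and /o/): rule 2 targets it, but not immediately before a consonant → unchanged [t].
/o/ (between /t/ and /k/) is unaffected → [o].
/k/ (between /o/ and /l/) is unaffected → [k].
/l/ (between /k/ and /a/): rule 1 targets it, but not word-finally or immediately before a consonant → unchanged [l].
/a/ — not in any rule's target class → [a].
/l/ meets the environment for rule 1 (word-finally or immediately before a consonant) → [ɫ].
/x/ (between /l/ and /o/): no rule targets it → [x].
/o/ stays [o].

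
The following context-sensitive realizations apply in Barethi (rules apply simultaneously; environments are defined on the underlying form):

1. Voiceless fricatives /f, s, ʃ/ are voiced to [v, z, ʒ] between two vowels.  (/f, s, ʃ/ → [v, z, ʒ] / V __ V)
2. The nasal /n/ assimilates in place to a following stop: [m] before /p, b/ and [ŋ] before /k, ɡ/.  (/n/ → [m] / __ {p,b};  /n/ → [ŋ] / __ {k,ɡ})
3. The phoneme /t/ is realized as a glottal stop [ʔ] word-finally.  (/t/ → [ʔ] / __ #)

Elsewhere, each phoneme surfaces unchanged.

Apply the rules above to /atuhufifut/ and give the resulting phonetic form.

/a/ — not in any rule's target class → [a].
/t/ (between /a/ and /u/) is in the target of rule 3 but the environment (word-finally) is not met → [t].
/u/ (between /t/ and /h/): no rule targets it → [u].
/h/ — not in any rule's target class → [h].
/u/ (between /h/ and /f/): no rule targets it → [u].
/f/ — between /u/ and /i/, between two vowels — surfaces as [v] (rule 1).
/i/ (between /f/ and /f/): no rule targets it → [i].
/f/ (between /i/ and /u/) occurs between two vowels → [v] by rule 1.
/u/ stays [u].
/t/ meets the environment for rule 3 (word-finally) → [ʔ].

[atuhuvivuʔ]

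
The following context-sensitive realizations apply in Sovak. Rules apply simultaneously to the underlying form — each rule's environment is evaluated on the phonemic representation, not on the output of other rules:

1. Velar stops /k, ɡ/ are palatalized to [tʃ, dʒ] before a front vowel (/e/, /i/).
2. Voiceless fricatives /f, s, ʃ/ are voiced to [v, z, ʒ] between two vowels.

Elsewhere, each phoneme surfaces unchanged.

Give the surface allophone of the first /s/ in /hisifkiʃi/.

[z]

/s/ (between /i/ and /i/): between two vowels, so rule 2 applies → [z].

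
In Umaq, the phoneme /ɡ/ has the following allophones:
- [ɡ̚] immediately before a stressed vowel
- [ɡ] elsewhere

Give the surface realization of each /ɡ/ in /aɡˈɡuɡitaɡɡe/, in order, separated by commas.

Occurrence 1 (position 2): no conditioning environment matches → elsewhere allophone [ɡ].
Occurrence 2 (position 3): immediately before a stressed vowel → [ɡ̚].
Occurrence 3 (position 5): no conditioning environment matches → elsewhere allophone [ɡ].
Occurrence 4 (position 9): no conditioning environment matches → elsewhere allophone [ɡ].
Occurrence 5 (position 10): no conditioning environment matches → elsewhere allophone [ɡ].

[ɡ], [ɡ̚], [ɡ], [ɡ], [ɡ]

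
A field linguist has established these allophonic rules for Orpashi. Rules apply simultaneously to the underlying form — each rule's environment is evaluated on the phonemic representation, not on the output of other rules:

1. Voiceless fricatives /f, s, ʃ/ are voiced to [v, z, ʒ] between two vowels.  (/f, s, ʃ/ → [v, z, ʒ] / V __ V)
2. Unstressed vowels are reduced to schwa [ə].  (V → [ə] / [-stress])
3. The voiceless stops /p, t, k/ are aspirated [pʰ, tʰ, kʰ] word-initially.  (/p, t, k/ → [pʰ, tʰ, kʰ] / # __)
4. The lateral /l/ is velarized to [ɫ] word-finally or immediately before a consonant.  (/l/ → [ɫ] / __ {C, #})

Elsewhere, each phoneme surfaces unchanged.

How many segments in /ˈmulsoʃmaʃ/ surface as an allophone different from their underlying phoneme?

3

Segments that undergo a rule: /l/ → [ɫ] (rule 4); /o/ → [ə] (rule 2); /a/ → [ə] (rule 2).
All other segments surface unchanged.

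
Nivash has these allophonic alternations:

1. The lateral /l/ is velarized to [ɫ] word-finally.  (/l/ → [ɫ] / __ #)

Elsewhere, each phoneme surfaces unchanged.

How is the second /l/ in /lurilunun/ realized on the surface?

/l/ — between /i/ and /u/; rule 1 does not apply here → [l].

[l]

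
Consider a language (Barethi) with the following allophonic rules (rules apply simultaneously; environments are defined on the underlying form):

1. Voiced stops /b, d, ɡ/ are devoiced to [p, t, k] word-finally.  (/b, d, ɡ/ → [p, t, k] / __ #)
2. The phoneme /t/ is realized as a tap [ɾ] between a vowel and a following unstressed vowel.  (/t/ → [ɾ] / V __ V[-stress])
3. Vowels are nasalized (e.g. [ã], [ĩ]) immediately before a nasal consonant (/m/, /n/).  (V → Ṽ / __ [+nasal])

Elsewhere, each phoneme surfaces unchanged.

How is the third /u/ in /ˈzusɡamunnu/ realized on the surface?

[u]

/u/ — word-final; rule 3 does not apply here → [u].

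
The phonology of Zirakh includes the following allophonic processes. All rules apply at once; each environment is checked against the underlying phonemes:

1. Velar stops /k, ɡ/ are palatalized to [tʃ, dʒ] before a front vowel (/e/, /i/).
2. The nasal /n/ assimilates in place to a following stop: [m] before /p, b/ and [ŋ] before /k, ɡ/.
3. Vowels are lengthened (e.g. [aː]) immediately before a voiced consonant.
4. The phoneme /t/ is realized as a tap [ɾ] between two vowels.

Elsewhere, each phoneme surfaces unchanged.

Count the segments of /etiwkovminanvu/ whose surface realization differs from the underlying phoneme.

5

Segments that undergo a rule: /t/ → [ɾ] (rule 4); /i/ → [iː] (rule 3); /o/ → [oː] (rule 3); /i/ → [iː] (rule 3); /a/ → [aː] (rule 3).
All other segments surface unchanged.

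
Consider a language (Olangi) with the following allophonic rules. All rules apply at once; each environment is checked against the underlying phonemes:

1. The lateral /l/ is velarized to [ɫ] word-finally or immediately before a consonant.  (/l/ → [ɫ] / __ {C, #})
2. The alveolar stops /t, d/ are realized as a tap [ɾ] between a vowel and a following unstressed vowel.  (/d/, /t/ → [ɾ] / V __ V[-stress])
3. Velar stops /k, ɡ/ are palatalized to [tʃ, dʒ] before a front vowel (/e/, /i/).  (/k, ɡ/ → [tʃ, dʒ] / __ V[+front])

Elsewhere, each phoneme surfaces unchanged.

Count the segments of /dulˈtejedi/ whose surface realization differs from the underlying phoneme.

2

Segments that undergo a rule: /l/ → [ɫ] (rule 1); /d/ → [ɾ] (rule 2).
All other segments surface unchanged.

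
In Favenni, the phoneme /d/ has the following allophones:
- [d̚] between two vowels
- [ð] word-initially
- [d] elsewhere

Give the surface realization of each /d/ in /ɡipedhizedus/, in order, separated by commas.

[d], [d̚]

Occurrence 1 (position 5): no conditioning environment matches → elsewhere allophone [d].
Occurrence 2 (position 10): between two vowels → [d̚].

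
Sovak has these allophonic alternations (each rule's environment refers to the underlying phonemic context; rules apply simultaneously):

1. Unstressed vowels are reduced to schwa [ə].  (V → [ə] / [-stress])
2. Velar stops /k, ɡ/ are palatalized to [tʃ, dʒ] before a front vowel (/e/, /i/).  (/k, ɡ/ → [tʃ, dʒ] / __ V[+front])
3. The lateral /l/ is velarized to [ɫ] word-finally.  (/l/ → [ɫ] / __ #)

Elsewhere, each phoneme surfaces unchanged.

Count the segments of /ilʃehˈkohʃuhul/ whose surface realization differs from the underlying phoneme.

5

Segments that undergo a rule: /i/ → [ə] (rule 1); /e/ → [ə] (rule 1); /u/ → [ə] (rule 1); /u/ → [ə] (rule 1); /l/ → [ɫ] (rule 3).
All other segments surface unchanged.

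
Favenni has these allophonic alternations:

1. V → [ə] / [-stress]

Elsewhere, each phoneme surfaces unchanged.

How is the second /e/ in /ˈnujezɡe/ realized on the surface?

[ə]

/e/ meets the environment for rule 1 (in an unstressed syllable) → [ə].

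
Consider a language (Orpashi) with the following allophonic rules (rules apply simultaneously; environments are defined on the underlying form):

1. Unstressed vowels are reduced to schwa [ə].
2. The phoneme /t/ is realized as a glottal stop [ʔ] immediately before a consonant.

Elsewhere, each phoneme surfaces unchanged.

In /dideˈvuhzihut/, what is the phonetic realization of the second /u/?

[ə]

/u/ — between /h/ and /t/, in an unstressed syllable — surfaces as [ə] (rule 1).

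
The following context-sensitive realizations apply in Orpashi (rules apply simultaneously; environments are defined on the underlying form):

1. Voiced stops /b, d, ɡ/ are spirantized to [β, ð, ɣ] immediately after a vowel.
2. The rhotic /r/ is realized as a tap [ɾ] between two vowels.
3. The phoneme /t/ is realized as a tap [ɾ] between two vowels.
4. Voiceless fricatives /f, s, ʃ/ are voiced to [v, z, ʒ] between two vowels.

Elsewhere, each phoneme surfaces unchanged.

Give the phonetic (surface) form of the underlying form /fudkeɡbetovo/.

/f/ (word-initial): rule 4 targets it, but not between two vowels → unchanged [f].
/u/ — not in any rule's target class → [u].
Rule 1 applies to /d/ (between /u/ and /k/: immediately after a vowel) → [ð].
/k/ — not in any rule's target class → [k].
/e/ (between /k/ and /ɡ/): no rule targets it → [e].
/ɡ/ meets the environment for rule 1 (immediately after a vowel) → [ɣ].
/b/ (between /ɡ/ and /e/): rule 1 targets it, but not immediately after a vowel → unchanged [b].
/e/ (between /b/ and /t/): no rule targets it → [e].
/t/ (between /e/ and /o/): between two vowels, so rule 3 applies → [ɾ].
/o/ (between /t/ and /v/) is unaffected → [o].
/v/ (between /o/ and /o/) is unaffected → [v].
/o/ (word-final): no rule targets it → [o].

[fuðkeɣbeɾovo]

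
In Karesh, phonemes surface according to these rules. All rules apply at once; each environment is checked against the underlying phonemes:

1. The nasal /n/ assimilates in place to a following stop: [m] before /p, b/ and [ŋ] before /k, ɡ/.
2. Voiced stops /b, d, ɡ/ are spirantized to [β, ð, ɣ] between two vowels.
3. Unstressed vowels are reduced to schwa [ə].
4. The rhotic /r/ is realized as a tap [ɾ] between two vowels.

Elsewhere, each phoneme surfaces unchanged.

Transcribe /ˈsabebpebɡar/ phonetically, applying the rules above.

[ˈsaβəbpəbɡər]

/s/ (word-initial): no rule targets it → [s].
/a/ (between /s/ and /b/) is in the target of rule 3 but the environment (in an unstressed syllable) is not met → [a].
/b/ — between /a/ and /e/, between two vowels — surfaces as [β] (rule 2).
/e/ meets the environment for rule 3 (in an unstressed syllable) → [ə].
/b/ (between /e/ and /p/) is in the target of rule 2 but the environment (between two vowels) is not met → [b].
/p/ (between /b/ and /e/): no rule targets it → [p].
Rule 3 applies to /e/ (between /p/ and /b/: in an unstressed syllable) → [ə].
/b/ (between /e/ and /ɡ/): rule 2 targets it, but not between two vowels → unchanged [b].
/ɡ/ (between /b/ and /a/): rule 2 targets it, but not between two vowels → unchanged [ɡ].
Rule 3 applies to /a/ (between /ɡ/ and /r/: in an unstressed syllable) → [ə].
/r/ (word-final): rule 4 targets it, but not between two vowels → unchanged [r].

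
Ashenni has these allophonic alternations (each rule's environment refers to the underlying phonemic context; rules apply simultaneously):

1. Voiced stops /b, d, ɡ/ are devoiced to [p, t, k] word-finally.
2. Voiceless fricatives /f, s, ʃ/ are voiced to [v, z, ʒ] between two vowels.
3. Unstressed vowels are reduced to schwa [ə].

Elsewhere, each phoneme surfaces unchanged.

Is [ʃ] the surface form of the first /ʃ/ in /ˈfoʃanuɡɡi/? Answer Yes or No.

No

/ʃ/ (between /o/ and /a/) occurs between two vowels → [ʒ] by rule 2.
The actual realization is [ʒ], not [ʃ].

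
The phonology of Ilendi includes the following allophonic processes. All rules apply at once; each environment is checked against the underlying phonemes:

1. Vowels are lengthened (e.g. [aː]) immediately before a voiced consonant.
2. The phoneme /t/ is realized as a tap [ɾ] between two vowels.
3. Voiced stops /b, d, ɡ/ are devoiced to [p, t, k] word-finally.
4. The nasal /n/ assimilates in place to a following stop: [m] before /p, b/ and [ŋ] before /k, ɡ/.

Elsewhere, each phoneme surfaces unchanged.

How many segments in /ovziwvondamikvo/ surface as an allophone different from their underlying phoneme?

4

Segments that undergo a rule: /o/ → [oː] (rule 1); /i/ → [iː] (rule 1); /o/ → [oː] (rule 1); /a/ → [aː] (rule 1).
All other segments surface unchanged.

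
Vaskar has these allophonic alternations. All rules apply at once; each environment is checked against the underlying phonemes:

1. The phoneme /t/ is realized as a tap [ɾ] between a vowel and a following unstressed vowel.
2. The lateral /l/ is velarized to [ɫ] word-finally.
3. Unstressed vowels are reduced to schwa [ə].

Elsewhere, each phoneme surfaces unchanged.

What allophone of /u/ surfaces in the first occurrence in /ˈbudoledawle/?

[u]

/u/ (between /b/ and /d/) is in the target of rule 3 but the environment (in an unstressed syllable) is not met → [u].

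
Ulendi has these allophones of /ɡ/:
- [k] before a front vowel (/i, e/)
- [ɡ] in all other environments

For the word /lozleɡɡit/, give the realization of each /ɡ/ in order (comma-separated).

[ɡ], [k]

Occurrence 1 (position 6): no conditioning environment matches → elsewhere allophone [ɡ].
Occurrence 2 (position 7): before a front vowel (/i, e/) → [k].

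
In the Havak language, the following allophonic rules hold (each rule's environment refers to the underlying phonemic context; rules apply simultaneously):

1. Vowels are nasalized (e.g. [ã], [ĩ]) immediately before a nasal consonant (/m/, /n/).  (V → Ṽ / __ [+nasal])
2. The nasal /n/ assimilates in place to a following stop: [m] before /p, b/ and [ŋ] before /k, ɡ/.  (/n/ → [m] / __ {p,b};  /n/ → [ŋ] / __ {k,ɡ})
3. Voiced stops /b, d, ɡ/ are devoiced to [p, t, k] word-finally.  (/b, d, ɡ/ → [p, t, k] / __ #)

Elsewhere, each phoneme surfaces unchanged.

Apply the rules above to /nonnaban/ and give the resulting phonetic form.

/n/ (word-initial) fails the environment for rule 2, so it stays [n].
/o/ meets the environment for rule 1 (before a nasal consonant) → [õ].
/n/ (between /o/ and /n/) fails the environment for rule 2, so it stays [n].
/n/ (between /n/ and /a/) is in the target of rule 2 but the environment (before a labial or velar stop) is not met → [n].
/a/ (between /n/ and /b/): rule 1 targets it, but not before a nasal consonant → unchanged [a].
/b/ (between /a/ and /a/) fails the environment for rule 3, so it stays [b].
Rule 1 applies to /a/ (between /b/ and /n/: before a nasal consonant) → [ã].
/n/ — word-final; rule 2 does not apply here → [n].

[nõnnabãn]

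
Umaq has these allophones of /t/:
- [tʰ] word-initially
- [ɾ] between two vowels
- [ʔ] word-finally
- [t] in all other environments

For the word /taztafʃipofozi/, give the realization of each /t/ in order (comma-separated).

Occurrence 1 (position 1): word-initially → [tʰ].
Occurrence 2 (position 4): no conditioning environment matches → elsewhere allophone [t].

[tʰ], [t]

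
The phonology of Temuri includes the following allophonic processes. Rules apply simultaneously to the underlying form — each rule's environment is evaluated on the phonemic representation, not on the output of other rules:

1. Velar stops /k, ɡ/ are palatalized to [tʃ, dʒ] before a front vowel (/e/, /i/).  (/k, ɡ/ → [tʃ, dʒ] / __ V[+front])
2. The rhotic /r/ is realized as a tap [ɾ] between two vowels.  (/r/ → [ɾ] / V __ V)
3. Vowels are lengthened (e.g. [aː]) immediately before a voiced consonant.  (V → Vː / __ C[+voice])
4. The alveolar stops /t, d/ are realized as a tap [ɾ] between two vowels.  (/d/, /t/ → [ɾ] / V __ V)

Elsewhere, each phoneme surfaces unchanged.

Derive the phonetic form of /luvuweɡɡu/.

/l/ (word-initial) is unaffected → [l].
/u/ (between /l/ and /v/) occurs before a voiced consonant → [uː] by rule 3.
/v/ stays [v].
/u/ (between /v/ and /w/) occurs before a voiced consonant → [uː] by rule 3.
/w/ (between /u/ and /e/): no rule targets it → [w].
/e/ (between /w/ and /ɡ/) occurs before a voiced consonant → [eː] by rule 3.
/ɡ/ (between /e/ and /ɡ/) is in the target of rule 1 but the environment (before a front vowel) is not met → [ɡ].
/ɡ/ (between /ɡ/ and /u/) is in the target of rule 1 but the environment (before a front vowel) is not met → [ɡ].
/u/ (word-final): rule 3 targets it, but not before a voiced consonant → unchanged [u].

[luːvuːweːɡɡu]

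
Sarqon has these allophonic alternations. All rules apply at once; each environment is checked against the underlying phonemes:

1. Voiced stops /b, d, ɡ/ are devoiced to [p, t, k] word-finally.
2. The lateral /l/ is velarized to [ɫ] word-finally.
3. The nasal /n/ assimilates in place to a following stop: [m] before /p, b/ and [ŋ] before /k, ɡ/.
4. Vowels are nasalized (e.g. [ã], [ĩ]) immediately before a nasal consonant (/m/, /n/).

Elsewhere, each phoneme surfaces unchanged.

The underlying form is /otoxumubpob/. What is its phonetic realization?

/o/ (word-initial): rule 4 targets it, but not before a nasal consonant → unchanged [o].
/o/ (between /t/ and /x/): rule 4 targets it, but not before a nasal consonant → unchanged [o].
/u/ (between /x/ and /m/) occurs before a nasal consonant → [ũ] by rule 4.
/u/ (between /m/ and /b/) fails the environment for rule 4, so it stays [u].
/b/ (between /u/ and /p/) fails the environment for rule 1, so it stays [b].
/o/ — between /p/ and /b/; rule 4 does not apply here → [o].
/b/ meets the environment for rule 1 (word-finally) → [p].

[otoxũmubpop]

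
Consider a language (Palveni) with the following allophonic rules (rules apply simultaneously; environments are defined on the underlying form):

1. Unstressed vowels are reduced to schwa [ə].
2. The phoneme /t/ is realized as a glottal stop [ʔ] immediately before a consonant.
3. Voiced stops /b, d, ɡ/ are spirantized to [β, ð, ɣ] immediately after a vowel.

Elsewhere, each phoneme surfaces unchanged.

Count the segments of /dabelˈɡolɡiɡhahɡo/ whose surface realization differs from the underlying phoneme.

7

Segments that undergo a rule: /a/ → [ə] (rule 1); /b/ → [β] (rule 3); /e/ → [ə] (rule 1); /i/ → [ə] (rule 1); /ɡ/ → [ɣ] (rule 3); /a/ → [ə] (rule 1); /o/ → [ə] (rule 1).
All other segments surface unchanged.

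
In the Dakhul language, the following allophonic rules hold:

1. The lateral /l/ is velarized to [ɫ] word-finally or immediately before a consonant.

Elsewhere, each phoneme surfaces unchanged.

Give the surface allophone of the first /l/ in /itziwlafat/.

/l/ — between /w/ and /a/; rule 1 does not apply here → [l].

[l]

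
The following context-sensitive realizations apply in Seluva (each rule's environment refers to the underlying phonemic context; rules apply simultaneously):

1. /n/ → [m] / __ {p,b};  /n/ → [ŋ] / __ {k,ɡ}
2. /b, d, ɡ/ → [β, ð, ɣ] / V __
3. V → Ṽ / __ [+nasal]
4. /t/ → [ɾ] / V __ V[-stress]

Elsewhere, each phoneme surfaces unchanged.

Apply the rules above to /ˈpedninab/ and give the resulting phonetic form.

[ˈpeðnĩnaβ]

/p/ (word-initial) is unaffected → [p].
/e/ (between /p/ and /d/) fails the environment for rule 3, so it stays [e].
/d/ (between /e/ and /n/) occurs immediately after a vowel → [ð] by rule 2.
/n/ — between /d/ and /i/; rule 1 does not apply here → [n].
/i/ (between /n/ and /n/): before a nasal consonant, so rule 3 applies → [ĩ].
/n/ (between /i/ and /a/): rule 1 targets it, but not before a labial or velar stop → unchanged [n].
/a/ (between /n/ and /b/): rule 3 targets it, but not before a nasal consonant → unchanged [a].
/b/ — word-final, immediately after a vowel — surfaces as [β] (rule 2).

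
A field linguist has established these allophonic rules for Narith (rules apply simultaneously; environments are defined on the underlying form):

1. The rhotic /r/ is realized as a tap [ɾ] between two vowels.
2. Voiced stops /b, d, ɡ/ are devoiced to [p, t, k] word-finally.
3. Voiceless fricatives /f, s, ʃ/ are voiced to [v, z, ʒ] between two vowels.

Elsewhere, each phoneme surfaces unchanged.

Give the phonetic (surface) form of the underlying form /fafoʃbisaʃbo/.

/f/ — word-initial; rule 3 does not apply here → [f].
/a/ stays [a].
/f/ meets the environment for rule 3 (between two vowels) → [v].
/o/ stays [o].
/ʃ/ (between /o/ and /b/): rule 3 targets it, but not between two vowels → unchanged [ʃ].
/b/ (between /ʃ/ and /i/): rule 2 targets it, but not word-finally → unchanged [b].
/i/ (between /b/ and /s/): no rule targets it → [i].
/s/ — between /i/ and /a/, between two vowels — surfaces as [z] (rule 3).
/a/ (between /s/ and /ʃ/): no rule targets it → [a].
/ʃ/ (between /a/ and /b/) fails the environment for rule 3, so it stays [ʃ].
/b/ — between /ʃ/ and /o/; rule 2 does not apply here → [b].
/o/ (word-final): no rule targets it → [o].

[favoʃbizaʃbo]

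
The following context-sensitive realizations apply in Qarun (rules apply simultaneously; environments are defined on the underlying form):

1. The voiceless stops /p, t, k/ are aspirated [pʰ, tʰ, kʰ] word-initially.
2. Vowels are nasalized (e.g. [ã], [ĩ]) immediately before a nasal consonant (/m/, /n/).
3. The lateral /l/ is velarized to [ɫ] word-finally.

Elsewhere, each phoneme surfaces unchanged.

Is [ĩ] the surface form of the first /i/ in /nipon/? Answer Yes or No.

/i/ (between /n/ and /p/): rule 2 targets it, but not before a nasal consonant → unchanged [i].
The actual realization is [i], not [ĩ].

No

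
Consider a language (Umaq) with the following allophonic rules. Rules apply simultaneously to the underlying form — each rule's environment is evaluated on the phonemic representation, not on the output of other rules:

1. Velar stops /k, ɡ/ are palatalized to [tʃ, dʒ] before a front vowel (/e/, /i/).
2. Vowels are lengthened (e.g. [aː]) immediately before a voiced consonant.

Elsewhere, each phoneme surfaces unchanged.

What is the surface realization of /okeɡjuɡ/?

/o/ (word-initial) is in the target of rule 2 but the environment (before a voiced consonant) is not met → [o].
/k/ meets the environment for rule 1 (before a front vowel) → [tʃ].
/e/ (between /k/ and /ɡ/) occurs before a voiced consonant → [eː] by rule 2.
/ɡ/ (between /e/ and /j/) fails the environment for rule 1, so it stays [ɡ].
/j/ (between /ɡ/ and /u/) is unaffected → [j].
/u/ (between /j/ and /ɡ/) occurs before a voiced consonant → [uː] by rule 2.
/ɡ/ (word-final): rule 1 targets it, but not before a front vowel → unchanged [ɡ].

[otʃeːɡjuːɡ]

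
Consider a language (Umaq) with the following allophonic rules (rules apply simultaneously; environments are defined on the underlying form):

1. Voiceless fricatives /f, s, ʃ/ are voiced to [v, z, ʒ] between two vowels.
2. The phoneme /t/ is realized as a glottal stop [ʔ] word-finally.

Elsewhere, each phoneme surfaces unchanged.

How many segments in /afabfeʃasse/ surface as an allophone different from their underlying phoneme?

2

Segments that undergo a rule: /f/ → [v] (rule 1); /ʃ/ → [ʒ] (rule 1).
All other segments surface unchanged.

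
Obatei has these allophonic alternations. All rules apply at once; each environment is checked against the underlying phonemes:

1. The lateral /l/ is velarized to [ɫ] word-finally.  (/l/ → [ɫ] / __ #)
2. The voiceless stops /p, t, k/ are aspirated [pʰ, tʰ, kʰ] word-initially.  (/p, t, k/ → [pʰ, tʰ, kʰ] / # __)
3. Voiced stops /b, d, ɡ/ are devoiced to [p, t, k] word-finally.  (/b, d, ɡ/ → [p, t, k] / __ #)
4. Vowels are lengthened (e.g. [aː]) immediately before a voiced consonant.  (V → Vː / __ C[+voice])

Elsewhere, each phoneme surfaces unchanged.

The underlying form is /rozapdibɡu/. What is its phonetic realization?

[roːzapdiːbɡu]

/r/ (word-initial): no rule targets it → [r].
Rule 4 applies to /o/ (between /r/ and /z/: before a voiced consonant) → [oː].
/z/ — not in any rule's target class → [z].
/a/ — between /z/ and /p/; rule 4 does not apply here → [a].
/p/ (between /a/ and /d/) is in the target of rule 2 but the environment (word-initially) is not met → [p].
/d/ (between /p/ and /i/): rule 3 targets it, but not word-finally → unchanged [d].
Rule 4 applies to /i/ (between /d/ and /b/: before a voiced consonant) → [iː].
/b/ (between /i/ and /ɡ/) fails the environment for rule 3, so it stays [b].
/ɡ/ — between /b/ and /u/; rule 3 does not apply here → [ɡ].
/u/ — word-final; rule 4 does not apply here → [u].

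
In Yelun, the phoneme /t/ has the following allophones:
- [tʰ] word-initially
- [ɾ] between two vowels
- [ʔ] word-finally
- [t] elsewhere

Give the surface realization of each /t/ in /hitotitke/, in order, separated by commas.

Occurrence 1 (position 3): between two vowels → [ɾ].
Occurrence 2 (position 5): between two vowels → [ɾ].
Occurrence 3 (position 7): no conditioning environment matches → elsewhere allophone [t].

[ɾ], [ɾ], [t]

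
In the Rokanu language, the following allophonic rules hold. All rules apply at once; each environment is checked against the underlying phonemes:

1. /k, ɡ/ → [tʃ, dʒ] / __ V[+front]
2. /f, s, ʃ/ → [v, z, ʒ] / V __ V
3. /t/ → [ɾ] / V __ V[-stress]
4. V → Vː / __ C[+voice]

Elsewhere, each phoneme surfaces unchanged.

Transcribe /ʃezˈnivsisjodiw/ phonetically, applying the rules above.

/ʃ/ (word-initial) is in the target of rule 2 but the environment (between two vowels) is not met → [ʃ].
/e/ (between /ʃ/ and /z/): before a voiced consonant, so rule 4 applies → [eː].
/z/ (between /e/ and /n/) is unaffected → [z].
/n/ stays [n].
Rule 4 applies to /i/ (between /n/ and /v/: before a voiced consonant) → [iː].
/v/ (between /i/ and /s/) is unaffected → [v].
/s/ — between /v/ and /i/; rule 2 does not apply here → [s].
/i/ — between /s/ and /s/; rule 4 does not apply here → [i].
/s/ (between /i/ and /j/): rule 2 targets it, but not between two vowels → unchanged [s].
/j/ — not in any rule's target class → [j].
/o/ — between /j/ and /d/, before a voiced consonant — surfaces as [oː] (rule 4).
/d/ — not in any rule's target class → [d].
Rule 4 applies to /i/ (between /d/ and /w/: before a voiced consonant) → [iː].
/w/ — not in any rule's target class → [w].

[ʃeːzˈniːvsisjoːdiːw]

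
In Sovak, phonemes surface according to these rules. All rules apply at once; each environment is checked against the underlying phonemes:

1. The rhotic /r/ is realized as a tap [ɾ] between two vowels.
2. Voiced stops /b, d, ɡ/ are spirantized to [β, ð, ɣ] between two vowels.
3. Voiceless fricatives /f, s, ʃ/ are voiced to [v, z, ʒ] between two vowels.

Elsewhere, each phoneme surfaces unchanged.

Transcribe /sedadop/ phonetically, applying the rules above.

/s/ (word-initial) fails the environment for rule 3, so it stays [s].
/e/ — not in any rule's target class → [e].
/d/ (between /e/ and /a/): between two vowels, so rule 2 applies → [ð].
/a/ stays [a].
/d/ meets the environment for rule 2 (between two vowels) → [ð].
/o/ (between /d/ and /p/) is unaffected → [o].
/p/ (word-final): no rule targets it → [p].

[seðaðop]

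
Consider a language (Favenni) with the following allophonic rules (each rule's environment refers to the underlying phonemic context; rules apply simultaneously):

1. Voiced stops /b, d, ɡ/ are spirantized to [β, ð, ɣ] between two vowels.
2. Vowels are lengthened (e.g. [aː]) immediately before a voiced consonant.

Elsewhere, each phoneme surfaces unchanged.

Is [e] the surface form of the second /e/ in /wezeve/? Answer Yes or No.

/e/ meets the environment for rule 2 (before a voiced consonant) → [eː].
The actual realization is [eː], not [e].

No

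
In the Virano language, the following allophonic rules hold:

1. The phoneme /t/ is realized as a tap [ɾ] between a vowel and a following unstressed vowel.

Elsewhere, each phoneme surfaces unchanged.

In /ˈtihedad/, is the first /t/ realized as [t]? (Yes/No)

Yes

/t/ (word-initial): rule 1 targets it, but not between a vowel and a following unstressed vowel → unchanged [t].
The actual realization is [t], which matches [t].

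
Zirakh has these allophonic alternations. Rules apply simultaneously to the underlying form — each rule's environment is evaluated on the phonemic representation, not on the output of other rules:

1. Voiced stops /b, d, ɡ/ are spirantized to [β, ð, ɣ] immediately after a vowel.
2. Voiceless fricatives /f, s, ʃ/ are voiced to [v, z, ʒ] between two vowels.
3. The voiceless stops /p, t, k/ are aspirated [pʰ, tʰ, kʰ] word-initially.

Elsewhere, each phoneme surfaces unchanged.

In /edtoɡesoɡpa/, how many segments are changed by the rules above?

4

Segments that undergo a rule: /d/ → [ð] (rule 1); /ɡ/ → [ɣ] (rule 1); /s/ → [z] (rule 2); /ɡ/ → [ɣ] (rule 1).
All other segments surface unchanged.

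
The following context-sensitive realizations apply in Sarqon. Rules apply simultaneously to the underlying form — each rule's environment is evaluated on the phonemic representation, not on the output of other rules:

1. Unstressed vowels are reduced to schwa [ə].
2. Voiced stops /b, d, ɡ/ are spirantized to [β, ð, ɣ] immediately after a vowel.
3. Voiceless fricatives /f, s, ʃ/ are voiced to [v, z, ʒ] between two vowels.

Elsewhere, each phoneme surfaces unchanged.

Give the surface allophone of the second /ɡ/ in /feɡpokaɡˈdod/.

/ɡ/ (between /a/ and /d/) occurs immediately after a vowel → [ɣ] by rule 2.

[ɣ]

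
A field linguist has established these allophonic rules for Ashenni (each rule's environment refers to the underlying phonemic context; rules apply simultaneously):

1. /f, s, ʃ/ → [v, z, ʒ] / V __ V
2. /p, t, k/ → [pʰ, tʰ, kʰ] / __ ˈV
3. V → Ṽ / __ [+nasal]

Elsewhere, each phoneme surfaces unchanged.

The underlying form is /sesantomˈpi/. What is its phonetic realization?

[sezãntõmˈpʰi]

/s/ (word-initial) fails the environment for rule 1, so it stays [s].
/e/ (between /s/ and /s/) fails the environment for rule 3, so it stays [e].
/s/ — between /e/ and /a/, between two vowels — surfaces as [z] (rule 1).
/a/ — between /s/ and /n/, before a nasal consonant — surfaces as [ã] (rule 3).
/n/ stays [n].
/t/ (between /n/ and /o/) fails the environment for rule 2, so it stays [t].
/o/ — between /t/ and /m/, before a nasal consonant — surfaces as [õ] (rule 3).
/m/ (between /o/ and /p/): no rule targets it → [m].
/p/ — between /m/ and /i/, immediately before a stressed vowel — surfaces as [pʰ] (rule 2).
/i/ (word-final) is in the target of rule 3 but the environment (before a nasal consonant) is not met → [i].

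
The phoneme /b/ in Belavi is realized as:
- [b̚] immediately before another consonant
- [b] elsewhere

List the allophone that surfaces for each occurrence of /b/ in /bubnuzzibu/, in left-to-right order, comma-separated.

[b], [b̚], [b]

Occurrence 1 (position 1): no conditioning environment matches → elsewhere allophone [b].
Occurrence 2 (position 3): immediately before another consonant → [b̚].
Occurrence 3 (position 9): no conditioning environment matches → elsewhere allophone [b].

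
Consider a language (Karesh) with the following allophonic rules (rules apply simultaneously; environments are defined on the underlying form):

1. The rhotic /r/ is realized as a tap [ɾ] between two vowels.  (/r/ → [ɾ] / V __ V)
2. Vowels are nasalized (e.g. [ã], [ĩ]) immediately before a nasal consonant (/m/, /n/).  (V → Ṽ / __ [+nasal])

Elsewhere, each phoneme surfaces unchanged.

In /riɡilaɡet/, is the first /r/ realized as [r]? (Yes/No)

/r/ (word-initial): rule 1 targets it, but not between two vowels → unchanged [r].
The actual realization is [r], which matches [r].

Yes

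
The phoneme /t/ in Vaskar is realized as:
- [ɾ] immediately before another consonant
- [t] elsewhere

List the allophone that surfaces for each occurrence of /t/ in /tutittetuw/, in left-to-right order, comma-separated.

[t], [t], [ɾ], [t], [t]

Occurrence 1 (position 1): no conditioning environment matches → elsewhere allophone [t].
Occurrence 2 (position 3): no conditioning environment matches → elsewhere allophone [t].
Occurrence 3 (position 5): immediately before another consonant → [ɾ].
Occurrence 4 (position 6): no conditioning environment matches → elsewhere allophone [t].
Occurrence 5 (position 8): no conditioning environment matches → elsewhere allophone [t].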